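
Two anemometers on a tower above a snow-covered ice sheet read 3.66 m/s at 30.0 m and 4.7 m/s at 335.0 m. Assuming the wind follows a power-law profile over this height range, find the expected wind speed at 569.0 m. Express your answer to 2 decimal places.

4.97 m/s

First find α: α = ln(V₂/V₁)/ln(z₂/z₁) = ln(4.7/3.66)/ln(335.0/30.0) = 0.25010/2.41293 = 0.1036
Extrapolate from 335.0 m to 569.0 m: V₃ = 4.7 × (569.0/335.0)^0.1036 = 4.7 × 1.0564 = 4.9653 m/s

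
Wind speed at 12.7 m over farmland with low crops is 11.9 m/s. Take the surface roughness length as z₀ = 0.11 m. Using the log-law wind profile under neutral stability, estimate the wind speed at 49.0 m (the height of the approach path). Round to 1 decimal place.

Log law: V(z) ∝ ln(z/z₀), so V₂/V₁ = ln(z₂/z₀) / ln(z₁/z₀).
ln(49.0/0.11) = 6.0991, ln(12.7/0.11) = 4.7489
V₂ = 11.9 × 6.0991/4.7489 = 11.9 × 1.2843 = 15.2835 m/s

15.3 m/s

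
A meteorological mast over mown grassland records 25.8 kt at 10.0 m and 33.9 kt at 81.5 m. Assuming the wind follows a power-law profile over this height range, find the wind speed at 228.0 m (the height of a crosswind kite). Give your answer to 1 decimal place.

38.8 kt

First find α: α = ln(V₂/V₁)/ln(z₂/z₁) = ln(33.9/25.8)/ln(81.5/10.0) = 0.27304/2.09802 = 0.1301
Extrapolate from 81.5 m to 228.0 m: V₃ = 33.9 × (228.0/81.5)^0.1301 = 33.9 × 1.1433 = 38.7565 kt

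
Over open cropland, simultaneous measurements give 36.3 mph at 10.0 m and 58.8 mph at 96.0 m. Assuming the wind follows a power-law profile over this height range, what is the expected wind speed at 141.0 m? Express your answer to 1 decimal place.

First find α: α = ln(V₂/V₁)/ln(z₂/z₁) = ln(58.8/36.3)/ln(96.0/10.0) = 0.48232/2.26176 = 0.2133
Extrapolate from 96.0 m to 141.0 m: V₃ = 58.8 × (141.0/96.0)^0.2133 = 58.8 × 1.0854 = 63.8233 mph

63.8 mph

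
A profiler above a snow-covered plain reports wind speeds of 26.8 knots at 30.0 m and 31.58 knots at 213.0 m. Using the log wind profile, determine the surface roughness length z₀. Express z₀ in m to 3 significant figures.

Log law: V(z) ∝ ln(z/z₀). With r = V₁/V₂ = 26.8/31.58 = 0.84864,
r · ln(z₂/z₀) = ln(z₁/z₀) ⇒ ln z₀ = (ln z₁ − r·ln z₂)/(1 − r)
ln z₀ = (3.40120 − 0.84864×5.36129) / 0.15136 = -7.5885
z₀ = exp(-7.5885) = 0.0005063 m

z₀ ≈ 0.000506 m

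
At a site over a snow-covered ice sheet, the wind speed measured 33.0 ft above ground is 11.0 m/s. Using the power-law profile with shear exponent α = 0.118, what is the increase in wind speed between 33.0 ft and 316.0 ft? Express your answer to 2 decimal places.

3.36 m/s

Power law: V₂ = V₁ · (z₂/z₁)^α = 11.0 × (9.5758)^0.118 = 14.3606 m/s
ΔV = 14.3606 − 11.0 = 3.3606 m/s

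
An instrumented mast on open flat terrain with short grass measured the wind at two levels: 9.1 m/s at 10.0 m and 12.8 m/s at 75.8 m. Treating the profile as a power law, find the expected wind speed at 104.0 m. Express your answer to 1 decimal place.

13.5 m/s

First find α: α = ln(V₂/V₁)/ln(z₂/z₁) = ln(12.8/9.1)/ln(75.8/10.0) = 0.34117/2.02551 = 0.1684
Extrapolate from 75.8 m to 104.0 m: V₃ = 12.8 × (104.0/75.8)^0.1684 = 12.8 × 1.0547 = 13.5004 m/s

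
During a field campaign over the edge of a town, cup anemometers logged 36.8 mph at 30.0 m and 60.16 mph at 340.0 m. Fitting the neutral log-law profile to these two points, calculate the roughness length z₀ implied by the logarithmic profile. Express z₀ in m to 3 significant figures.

z₀ ≈ 0.655 m

Log law: V(z) ∝ ln(z/z₀). With r = V₁/V₂ = 36.8/60.16 = 0.61170,
r · ln(z₂/z₀) = ln(z₁/z₀) ⇒ ln z₀ = (ln z₁ − r·ln z₂)/(1 − r)
ln z₀ = (3.40120 − 0.61170×5.82895) / 0.38830 = -0.4233
z₀ = exp(-0.4233) = 0.6549 m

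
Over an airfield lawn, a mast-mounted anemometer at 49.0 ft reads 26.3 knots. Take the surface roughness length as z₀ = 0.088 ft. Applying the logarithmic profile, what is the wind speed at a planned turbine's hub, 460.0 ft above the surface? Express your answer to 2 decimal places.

35.62 knots

Log law: V(z) ∝ ln(z/z₀), so V₂/V₁ = ln(z₂/z₀) / ln(z₁/z₀).
ln(460.0/0.088) = 8.5616, ln(49.0/0.088) = 6.3222
V₂ = 26.3 × 8.5616/6.3222 = 26.3 × 1.3542 = 35.6157 knots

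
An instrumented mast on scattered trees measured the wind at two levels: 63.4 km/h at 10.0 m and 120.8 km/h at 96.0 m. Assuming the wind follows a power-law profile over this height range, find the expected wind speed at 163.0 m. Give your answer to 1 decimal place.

First find α: α = ln(V₂/V₁)/ln(z₂/z₁) = ln(120.8/63.4)/ln(96.0/10.0) = 0.64467/2.26176 = 0.2850
Extrapolate from 96.0 m to 163.0 m: V₃ = 120.8 × (163.0/96.0)^0.2850 = 120.8 × 1.1629 = 140.4754 km/h

140.5 km/h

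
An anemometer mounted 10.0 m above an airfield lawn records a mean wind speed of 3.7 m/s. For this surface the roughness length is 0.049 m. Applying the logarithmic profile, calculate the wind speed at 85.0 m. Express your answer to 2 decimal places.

Log law: V(z) ∝ ln(z/z₀), so V₂/V₁ = ln(z₂/z₀) / ln(z₁/z₀).
ln(85.0/0.049) = 7.4586, ln(10.0/0.049) = 5.3185
V₂ = 3.7 × 7.4586/5.3185 = 3.7 × 1.4024 = 5.1888 m/s

5.19 m/s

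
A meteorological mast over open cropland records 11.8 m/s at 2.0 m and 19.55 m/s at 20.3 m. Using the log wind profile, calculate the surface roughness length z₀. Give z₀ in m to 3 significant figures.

Log law: V(z) ∝ ln(z/z₀). With r = V₁/V₂ = 11.8/19.55 = 0.60358,
r · ln(z₂/z₀) = ln(z₁/z₀) ⇒ ln z₀ = (ln z₁ − r·ln z₂)/(1 − r)
ln z₀ = (0.69315 − 0.60358×3.01062) / 0.39642 = -2.8354
z₀ = exp(-2.8354) = 0.05870 m

z₀ ≈ 0.0587 m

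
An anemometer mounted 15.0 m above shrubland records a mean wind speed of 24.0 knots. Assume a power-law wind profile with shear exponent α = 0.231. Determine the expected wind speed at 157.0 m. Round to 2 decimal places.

41.28 knots

Power-law profile: V₂ = V₁ · (z₂/z₁)^α
V₂ = 24.0 × (157.0/15.0)^0.231 = 24.0 × (10.4667)^0.231
    = 24.0 × 1.7202 = 41.2845 knots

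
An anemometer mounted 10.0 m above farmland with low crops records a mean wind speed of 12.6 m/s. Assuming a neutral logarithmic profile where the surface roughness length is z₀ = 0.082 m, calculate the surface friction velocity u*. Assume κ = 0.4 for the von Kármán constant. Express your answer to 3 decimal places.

u* ≈ 1.049 m/s

Log law: V(z) = (u*/κ) · ln(z/z₀) ⇒ u* = κ · V / ln(z/z₀)
u* = 0.4 × 12.6 / ln(10.0/0.082) = 0.4 × 12.6 / 4.8036
   = 5.0400 / 4.8036 = 1.0492 m/s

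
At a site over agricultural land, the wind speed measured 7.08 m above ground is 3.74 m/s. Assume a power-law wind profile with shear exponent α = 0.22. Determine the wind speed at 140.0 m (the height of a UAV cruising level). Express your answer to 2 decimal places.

7.21 m/s

Power-law profile: V₂ = V₁ · (z₂/z₁)^α
V₂ = 3.74 × (140.0/7.08)^0.22 = 3.74 × (19.7740)^0.22
    = 3.74 × 1.9282 = 7.2113 m/s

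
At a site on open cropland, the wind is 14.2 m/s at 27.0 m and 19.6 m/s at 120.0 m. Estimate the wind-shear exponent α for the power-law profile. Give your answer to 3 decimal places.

α ≈ 0.216

Power law: V₂/V₁ = (z₂/z₁)^α ⇒ α = ln(V₂/V₁) / ln(z₂/z₁)
α = ln(19.6/14.2) / ln(120.0/27.0) = ln(1.3803) / ln(4.4444)
  = 0.32229 / 1.49165 = 0.21606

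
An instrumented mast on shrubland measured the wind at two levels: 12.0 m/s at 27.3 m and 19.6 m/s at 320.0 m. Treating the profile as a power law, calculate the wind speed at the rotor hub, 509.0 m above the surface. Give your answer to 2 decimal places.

First find α: α = ln(V₂/V₁)/ln(z₂/z₁) = ln(19.6/12.0)/ln(320.0/27.3) = 0.49062/2.46143 = 0.1993
Extrapolate from 320.0 m to 509.0 m: V₃ = 19.6 × (509.0/320.0)^0.1993 = 19.6 × 1.0969 = 21.4997 m/s

21.50 m/s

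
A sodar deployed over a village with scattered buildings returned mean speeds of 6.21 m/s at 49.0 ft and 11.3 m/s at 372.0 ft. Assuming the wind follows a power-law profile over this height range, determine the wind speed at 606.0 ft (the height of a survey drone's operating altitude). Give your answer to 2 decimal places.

13.05 m/s

First find α: α = ln(V₂/V₁)/ln(z₂/z₁) = ln(11.3/6.21)/ln(372.0/49.0) = 0.59864/2.02707 = 0.2953
Extrapolate from 372.0 ft to 606.0 ft: V₃ = 11.3 × (606.0/372.0)^0.2953 = 11.3 × 1.1550 = 13.0517 m/s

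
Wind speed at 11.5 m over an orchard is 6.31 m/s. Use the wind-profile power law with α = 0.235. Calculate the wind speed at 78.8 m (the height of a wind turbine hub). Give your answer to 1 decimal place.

Power-law profile: V₂ = V₁ · (z₂/z₁)^α
V₂ = 6.31 × (78.8/11.5)^0.235 = 6.31 × (6.8522)^0.235
    = 6.31 × 1.5719 = 9.9186 m/s

9.9 m/s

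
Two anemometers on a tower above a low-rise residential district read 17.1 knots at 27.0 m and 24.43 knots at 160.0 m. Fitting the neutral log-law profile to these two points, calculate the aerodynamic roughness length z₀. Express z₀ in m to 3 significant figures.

z₀ ≈ 0.425 m

Log law: V(z) ∝ ln(z/z₀). With r = V₁/V₂ = 17.1/24.43 = 0.69996,
r · ln(z₂/z₀) = ln(z₁/z₀) ⇒ ln z₀ = (ln z₁ − r·ln z₂)/(1 − r)
ln z₀ = (3.29584 − 0.69996×5.07517) / 0.30004 = -0.8551
z₀ = exp(-0.8551) = 0.4252 m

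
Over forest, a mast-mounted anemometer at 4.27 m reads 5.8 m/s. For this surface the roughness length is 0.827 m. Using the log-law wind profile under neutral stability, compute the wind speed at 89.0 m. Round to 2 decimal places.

16.53 m/s

Log law: V(z) ∝ ln(z/z₀), so V₂/V₁ = ln(z₂/z₀) / ln(z₁/z₀).
ln(89.0/0.827) = 4.6786, ln(4.27/0.827) = 1.6416
V₂ = 5.8 × 4.6786/1.6416 = 5.8 × 2.8501 = 16.5305 m/s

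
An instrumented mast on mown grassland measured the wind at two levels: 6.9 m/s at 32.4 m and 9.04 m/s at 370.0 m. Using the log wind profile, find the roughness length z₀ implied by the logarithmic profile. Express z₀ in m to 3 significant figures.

Log law: V(z) ∝ ln(z/z₀). With r = V₁/V₂ = 6.9/9.04 = 0.76327,
r · ln(z₂/z₀) = ln(z₁/z₀) ⇒ ln z₀ = (ln z₁ − r·ln z₂)/(1 − r)
ln z₀ = (3.47816 − 0.76327×5.91350) / 0.23673 = -4.3741
z₀ = exp(-4.3741) = 0.01260 m

z₀ ≈ 0.0126 m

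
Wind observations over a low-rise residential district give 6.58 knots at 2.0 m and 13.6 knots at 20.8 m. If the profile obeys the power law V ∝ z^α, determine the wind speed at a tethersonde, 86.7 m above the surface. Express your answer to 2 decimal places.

First find α: α = ln(V₂/V₁)/ln(z₂/z₁) = ln(13.6/6.58)/ln(20.8/2.0) = 0.72604/2.34181 = 0.3100
Extrapolate from 20.8 m to 86.7 m: V₃ = 13.6 × (86.7/20.8)^0.3100 = 13.6 × 1.5567 = 21.1712 knots

21.17 knots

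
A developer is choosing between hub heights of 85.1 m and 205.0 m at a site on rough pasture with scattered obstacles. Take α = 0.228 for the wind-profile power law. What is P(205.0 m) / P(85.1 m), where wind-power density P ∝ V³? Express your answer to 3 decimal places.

Speed ratio: V_B/V_A = (z_B/z_A)^α = (205.0/85.1)^0.228 = (2.4089)^0.228 = 1.22196
Power-density ratio: P_B/P_A = (V_B/V_A)³ = (1.22196)³ = 1.82460

1.825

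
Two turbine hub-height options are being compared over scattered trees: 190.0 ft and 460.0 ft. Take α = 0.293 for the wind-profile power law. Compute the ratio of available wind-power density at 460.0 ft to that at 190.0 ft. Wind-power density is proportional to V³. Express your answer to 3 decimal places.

2.175

Speed ratio: V_B/V_A = (z_B/z_A)^α = (460.0/190.0)^0.293 = (2.4211)^0.293 = 1.29573
Power-density ratio: P_B/P_A = (V_B/V_A)³ = (1.29573)³ = 2.17540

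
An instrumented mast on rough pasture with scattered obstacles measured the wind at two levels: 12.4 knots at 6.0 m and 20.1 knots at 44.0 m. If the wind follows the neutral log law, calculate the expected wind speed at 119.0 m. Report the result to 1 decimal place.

23.9 knots

Log law: V ∝ ln(z/z₀). From the pair, with r = V₁/V₂ = 0.61692,
ln z₀ = (ln z₁ − r·ln z₂)/(1 − r) = (1.7918 − 0.61692×3.7842)/0.38308 = -1.4168 → z₀ = 0.2425 m
V₃ = V₁ · ln(z₃/z₀)/ln(z₁/z₀) = 12.4 × 6.1960/3.2086 = 23.9450 knots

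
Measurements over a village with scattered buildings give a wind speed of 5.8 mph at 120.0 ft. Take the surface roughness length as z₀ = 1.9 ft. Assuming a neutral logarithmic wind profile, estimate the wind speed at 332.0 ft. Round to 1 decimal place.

Log law: V(z) ∝ ln(z/z₀), so V₂/V₁ = ln(z₂/z₀) / ln(z₁/z₀).
ln(332.0/1.9) = 5.1633, ln(120.0/1.9) = 4.1456
V₂ = 5.8 × 5.1633/4.1456 = 5.8 × 1.2455 = 7.2237 mph

7.2 mph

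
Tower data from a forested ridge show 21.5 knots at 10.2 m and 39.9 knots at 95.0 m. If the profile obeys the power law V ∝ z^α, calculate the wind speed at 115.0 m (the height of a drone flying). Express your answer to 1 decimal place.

42.1 knots

First find α: α = ln(V₂/V₁)/ln(z₂/z₁) = ln(39.9/21.5)/ln(95.0/10.2) = 0.61832/2.23149 = 0.2771
Extrapolate from 95.0 m to 115.0 m: V₃ = 39.9 × (115.0/95.0)^0.2771 = 39.9 × 1.0544 = 42.0692 knots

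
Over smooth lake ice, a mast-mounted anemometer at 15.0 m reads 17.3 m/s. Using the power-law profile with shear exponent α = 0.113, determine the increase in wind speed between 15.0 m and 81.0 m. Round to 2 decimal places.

Power law: V₂ = V₁ · (z₂/z₁)^α = 17.3 × (5.4000)^0.113 = 20.9318 m/s
ΔV = 20.9318 − 17.3 = 3.6318 m/s

3.63 m/s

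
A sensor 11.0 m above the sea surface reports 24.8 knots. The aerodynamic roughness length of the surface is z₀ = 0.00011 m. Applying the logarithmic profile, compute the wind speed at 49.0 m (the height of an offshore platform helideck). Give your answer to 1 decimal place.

Log law: V(z) ∝ ln(z/z₀), so V₂/V₁ = ln(z₂/z₀) / ln(z₁/z₀).
ln(49.0/0.00011) = 13.0069, ln(11.0/0.00011) = 11.5129
V₂ = 24.8 × 13.0069/11.5129 = 24.8 × 1.1298 = 28.0181 knots

28.0 knots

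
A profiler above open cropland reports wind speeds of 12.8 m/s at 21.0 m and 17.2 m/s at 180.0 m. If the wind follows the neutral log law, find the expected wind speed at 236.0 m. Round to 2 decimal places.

Log law: V ∝ ln(z/z₀). From the pair, with r = V₁/V₂ = 0.74419,
ln z₀ = (ln z₁ − r·ln z₂)/(1 − r) = (3.0445 − 0.74419×5.1930)/0.25581 = -3.2055 → z₀ = 0.04054 m
V₃ = V₁ · ln(z₃/z₀)/ln(z₁/z₀) = 12.8 × 8.6693/6.2500 = 17.7548 m/s

17.75 m/s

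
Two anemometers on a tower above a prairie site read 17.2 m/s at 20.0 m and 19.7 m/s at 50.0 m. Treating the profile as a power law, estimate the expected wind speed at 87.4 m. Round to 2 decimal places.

21.40 m/s

First find α: α = ln(V₂/V₁)/ln(z₂/z₁) = ln(19.7/17.2)/ln(50.0/20.0) = 0.13571/0.91629 = 0.1481
Extrapolate from 50.0 m to 87.4 m: V₃ = 19.7 × (87.4/50.0)^0.1481 = 19.7 × 1.0862 = 21.3987 m/s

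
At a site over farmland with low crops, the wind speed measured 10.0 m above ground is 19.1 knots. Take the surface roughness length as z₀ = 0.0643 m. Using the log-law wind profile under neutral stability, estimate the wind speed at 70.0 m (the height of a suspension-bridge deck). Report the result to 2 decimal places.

Log law: V(z) ∝ ln(z/z₀), so V₂/V₁ = ln(z₂/z₀) / ln(z₁/z₀).
ln(70.0/0.0643) = 6.9927, ln(10.0/0.0643) = 5.0468
V₂ = 19.1 × 6.9927/5.0468 = 19.1 × 1.3856 = 26.4645 knots

26.46 knots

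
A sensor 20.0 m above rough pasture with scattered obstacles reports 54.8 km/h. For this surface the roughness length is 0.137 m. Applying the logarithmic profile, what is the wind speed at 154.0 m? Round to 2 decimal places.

Log law: V(z) ∝ ln(z/z₀), so V₂/V₁ = ln(z₂/z₀) / ln(z₁/z₀).
ln(154.0/0.137) = 7.0247, ln(20.0/0.137) = 4.9835
V₂ = 54.8 × 7.0247/4.9835 = 54.8 × 1.4096 = 77.2458 km/h

77.25 km/h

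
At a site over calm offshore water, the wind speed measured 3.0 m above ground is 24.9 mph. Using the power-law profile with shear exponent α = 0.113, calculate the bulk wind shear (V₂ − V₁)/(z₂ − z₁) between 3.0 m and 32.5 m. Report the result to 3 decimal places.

0.261 mph/m

Power law: V₂ = V₁ · (z₂/z₁)^α = 24.9 × (10.8333)^0.113 = 32.5932 mph
ΔV/Δz = (32.5932 − 24.9)/(32.5 − 3.0) = 7.6932/29.5000 = 0.26079 mph/m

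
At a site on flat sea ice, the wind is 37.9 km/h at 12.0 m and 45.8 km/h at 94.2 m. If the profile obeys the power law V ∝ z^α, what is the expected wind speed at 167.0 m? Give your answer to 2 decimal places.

First find α: α = ln(V₂/V₁)/ln(z₂/z₁) = ln(45.8/37.9)/ln(94.2/12.0) = 0.18933/2.06051 = 0.0919
Extrapolate from 94.2 m to 167.0 m: V₃ = 45.8 × (167.0/94.2)^0.0919 = 45.8 × 1.0540 = 48.2741 km/h

48.27 km/h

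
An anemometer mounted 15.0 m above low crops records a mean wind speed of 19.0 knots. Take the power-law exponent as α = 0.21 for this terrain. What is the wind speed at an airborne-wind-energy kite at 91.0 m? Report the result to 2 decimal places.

27.74 knots

Power-law profile: V₂ = V₁ · (z₂/z₁)^α
V₂ = 19.0 × (91.0/15.0)^0.21 = 19.0 × (6.0667)^0.21
    = 19.0 × 1.4602 = 27.7443 knots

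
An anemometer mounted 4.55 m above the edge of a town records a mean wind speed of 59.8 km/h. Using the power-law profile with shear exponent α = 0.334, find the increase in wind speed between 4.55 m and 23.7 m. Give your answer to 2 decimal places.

43.97 km/h

Power law: V₂ = V₁ · (z₂/z₁)^α = 59.8 × (5.2088)^0.334 = 103.7747 km/h
ΔV = 103.7747 − 59.8 = 43.9747 km/h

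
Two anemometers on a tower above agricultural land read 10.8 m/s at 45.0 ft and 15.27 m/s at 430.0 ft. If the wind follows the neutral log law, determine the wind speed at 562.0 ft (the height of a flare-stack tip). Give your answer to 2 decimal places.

Log law: V ∝ ln(z/z₀). From the pair, with r = V₁/V₂ = 0.70727,
ln z₀ = (ln z₁ − r·ln z₂)/(1 − r) = (3.8067 − 0.70727×6.0638)/0.29273 = -1.6468 → z₀ = 0.1927 ft
V₃ = V₁ · ln(z₃/z₀)/ln(z₁/z₀) = 10.8 × 7.9783/5.4535 = 15.8002 m/s

15.80 m/s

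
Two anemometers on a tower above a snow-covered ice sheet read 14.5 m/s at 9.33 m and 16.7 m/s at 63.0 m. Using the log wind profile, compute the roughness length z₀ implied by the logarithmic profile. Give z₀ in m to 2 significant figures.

z₀ ≈ 0.000032 m

Log law: V(z) ∝ ln(z/z₀). With r = V₁/V₂ = 14.5/16.7 = 0.86826,
r · ln(z₂/z₀) = ln(z₁/z₀) ⇒ ln z₀ = (ln z₁ − r·ln z₂)/(1 − r)
ln z₀ = (2.23324 − 0.86826×4.14313) / 0.13174 = -10.3547
z₀ = exp(-10.3547) = 0.00003184 m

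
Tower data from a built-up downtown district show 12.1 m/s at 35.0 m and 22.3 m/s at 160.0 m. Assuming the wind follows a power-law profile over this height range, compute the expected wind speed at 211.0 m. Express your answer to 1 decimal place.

First find α: α = ln(V₂/V₁)/ln(z₂/z₁) = ln(22.3/12.1)/ln(160.0/35.0) = 0.61138/1.51983 = 0.4023
Extrapolate from 160.0 m to 211.0 m: V₃ = 22.3 × (211.0/160.0)^0.4023 = 22.3 × 1.1177 = 24.9254 m/s

24.9 m/s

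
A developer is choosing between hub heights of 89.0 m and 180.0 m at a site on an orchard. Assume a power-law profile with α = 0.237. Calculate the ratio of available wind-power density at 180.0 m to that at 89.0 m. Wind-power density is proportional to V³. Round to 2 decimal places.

1.65

Speed ratio: V_B/V_A = (z_B/z_A)^α = (180.0/89.0)^0.237 = (2.0225)^0.237 = 1.18166
Power-density ratio: P_B/P_A = (V_B/V_A)³ = (1.18166)³ = 1.64999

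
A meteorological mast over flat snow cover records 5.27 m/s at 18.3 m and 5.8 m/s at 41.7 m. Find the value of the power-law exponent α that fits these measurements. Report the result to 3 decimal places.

α ≈ 0.116

Power law: V₂/V₁ = (z₂/z₁)^α ⇒ α = ln(V₂/V₁) / ln(z₂/z₁)
α = ln(5.8/5.27) / ln(41.7/18.3) = ln(1.1006) / ln(2.2787)
  = 0.09583 / 0.82360 = 0.11635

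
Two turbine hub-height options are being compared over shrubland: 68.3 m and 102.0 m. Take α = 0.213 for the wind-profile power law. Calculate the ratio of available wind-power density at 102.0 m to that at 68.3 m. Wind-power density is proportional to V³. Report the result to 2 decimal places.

1.29

Speed ratio: V_B/V_A = (z_B/z_A)^α = (102.0/68.3)^0.213 = (1.4934)^0.213 = 1.08918
Power-density ratio: P_B/P_A = (V_B/V_A)³ = (1.08918)³ = 1.29211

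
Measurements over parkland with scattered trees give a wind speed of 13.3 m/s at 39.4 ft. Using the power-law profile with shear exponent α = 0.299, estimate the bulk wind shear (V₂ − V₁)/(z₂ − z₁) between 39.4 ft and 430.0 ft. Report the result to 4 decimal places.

0.0355 m/s/ft

Power law: V₂ = V₁ · (z₂/z₁)^α = 13.3 × (10.9137)^0.299 = 27.1772 m/s
ΔV/Δz = (27.1772 − 13.3)/(430.0 − 39.4) = 13.8772/390.6000 = 0.03553 m/s/ft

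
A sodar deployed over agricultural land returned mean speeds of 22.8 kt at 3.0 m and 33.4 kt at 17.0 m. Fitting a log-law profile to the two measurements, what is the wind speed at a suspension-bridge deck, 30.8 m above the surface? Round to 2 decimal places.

Log law: V ∝ ln(z/z₀). From the pair, with r = V₁/V₂ = 0.68263,
ln z₀ = (ln z₁ − r·ln z₂)/(1 − r) = (1.0986 − 0.68263×2.8332)/0.31737 = -2.6324 → z₀ = 0.07190 m
V₃ = V₁ · ln(z₃/z₀)/ln(z₁/z₀) = 22.8 × 6.0599/3.7310 = 37.0317 kt

37.03 kt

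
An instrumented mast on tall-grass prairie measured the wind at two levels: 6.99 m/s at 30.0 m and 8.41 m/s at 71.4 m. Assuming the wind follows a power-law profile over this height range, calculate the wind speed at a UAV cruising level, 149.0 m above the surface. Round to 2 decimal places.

First find α: α = ln(V₂/V₁)/ln(z₂/z₁) = ln(8.41/6.99)/ln(71.4/30.0) = 0.18494/0.86710 = 0.2133
Extrapolate from 71.4 m to 149.0 m: V₃ = 8.41 × (149.0/71.4)^0.2133 = 8.41 × 1.1699 = 9.8387 m/s

9.84 m/s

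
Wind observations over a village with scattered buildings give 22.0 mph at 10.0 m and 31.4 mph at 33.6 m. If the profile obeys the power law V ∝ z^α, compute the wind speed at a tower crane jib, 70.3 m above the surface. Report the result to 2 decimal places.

39.00 mph

First find α: α = ln(V₂/V₁)/ln(z₂/z₁) = ln(31.4/22.0)/ln(33.6/10.0) = 0.35577/1.21194 = 0.2936
Extrapolate from 33.6 m to 70.3 m: V₃ = 31.4 × (70.3/33.6)^0.2936 = 31.4 × 1.2420 = 38.9984 mph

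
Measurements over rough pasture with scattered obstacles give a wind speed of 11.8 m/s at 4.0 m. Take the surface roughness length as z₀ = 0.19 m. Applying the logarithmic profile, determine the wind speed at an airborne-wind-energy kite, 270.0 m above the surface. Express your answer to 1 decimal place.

28.1 m/s

Log law: V(z) ∝ ln(z/z₀), so V₂/V₁ = ln(z₂/z₀) / ln(z₁/z₀).
ln(270.0/0.19) = 7.2592, ln(4.0/0.19) = 3.0470
V₂ = 11.8 × 7.2592/3.0470 = 11.8 × 2.3824 = 28.1120 m/s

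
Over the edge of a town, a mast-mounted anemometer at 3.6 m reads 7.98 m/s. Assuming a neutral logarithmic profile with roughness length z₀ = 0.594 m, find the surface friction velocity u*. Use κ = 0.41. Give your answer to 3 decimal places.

Log law: V(z) = (u*/κ) · ln(z/z₀) ⇒ u* = κ · V / ln(z/z₀)
u* = 0.41 × 7.98 / ln(3.6/0.594) = 0.41 × 7.98 / 1.8018
   = 3.2718 / 1.8018 = 1.8158 m/s

u* ≈ 1.816 m/s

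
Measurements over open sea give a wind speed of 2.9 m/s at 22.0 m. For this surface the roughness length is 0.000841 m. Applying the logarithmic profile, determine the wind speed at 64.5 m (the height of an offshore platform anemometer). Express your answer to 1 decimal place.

3.2 m/s

Log law: V(z) ∝ ln(z/z₀), so V₂/V₁ = ln(z₂/z₀) / ln(z₁/z₀).
ln(64.5/0.000841) = 11.2476, ln(22.0/0.000841) = 10.1720
V₂ = 2.9 × 11.2476/10.1720 = 2.9 × 1.1057 = 3.2067 m/s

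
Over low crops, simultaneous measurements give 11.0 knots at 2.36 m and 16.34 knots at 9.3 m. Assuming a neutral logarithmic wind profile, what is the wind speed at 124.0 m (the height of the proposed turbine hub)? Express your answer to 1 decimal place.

26.4 knots

Log law: V ∝ ln(z/z₀). From the pair, with r = V₁/V₂ = 0.67319,
ln z₀ = (ln z₁ − r·ln z₂)/(1 − r) = (0.8587 − 0.67319×2.2300)/0.32681 = -1.9662 → z₀ = 0.1400 m
V₃ = V₁ · ln(z₃/z₀)/ln(z₁/z₀) = 11.0 × 6.7865/2.8249 = 26.4264 knots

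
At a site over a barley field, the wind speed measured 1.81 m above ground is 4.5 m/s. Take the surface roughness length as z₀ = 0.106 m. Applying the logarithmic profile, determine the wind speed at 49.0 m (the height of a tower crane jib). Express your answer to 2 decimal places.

9.73 m/s

Log law: V(z) ∝ ln(z/z₀), so V₂/V₁ = ln(z₂/z₀) / ln(z₁/z₀).
ln(49.0/0.106) = 6.1361, ln(1.81/0.106) = 2.8376
V₂ = 4.5 × 6.1361/2.8376 = 4.5 × 2.1624 = 9.7308 m/s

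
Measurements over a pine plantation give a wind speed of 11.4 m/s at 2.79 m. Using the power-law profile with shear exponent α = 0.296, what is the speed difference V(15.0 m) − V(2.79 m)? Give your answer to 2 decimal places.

Power law: V₂ = V₁ · (z₂/z₁)^α = 11.4 × (5.3763)^0.296 = 18.7555 m/s
ΔV = 18.7555 − 11.4 = 7.3555 m/s

7.36 m/s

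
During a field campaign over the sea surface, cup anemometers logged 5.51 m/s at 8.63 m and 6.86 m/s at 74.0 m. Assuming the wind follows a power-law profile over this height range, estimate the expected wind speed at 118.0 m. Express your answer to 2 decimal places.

First find α: α = ln(V₂/V₁)/ln(z₂/z₁) = ln(6.86/5.51)/ln(74.0/8.63) = 0.21914/2.14882 = 0.1020
Extrapolate from 74.0 m to 118.0 m: V₃ = 6.86 × (118.0/74.0)^0.1020 = 6.86 × 1.0487 = 7.1943 m/s

7.19 m/s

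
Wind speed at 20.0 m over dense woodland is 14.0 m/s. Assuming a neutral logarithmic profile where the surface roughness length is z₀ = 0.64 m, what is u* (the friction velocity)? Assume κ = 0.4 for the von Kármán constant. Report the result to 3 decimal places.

u* ≈ 1.627 m/s

Log law: V(z) = (u*/κ) · ln(z/z₀) ⇒ u* = κ · V / ln(z/z₀)
u* = 0.4 × 14.0 / ln(20.0/0.64) = 0.4 × 14.0 / 3.4420
   = 5.6000 / 3.4420 = 1.6270 m/s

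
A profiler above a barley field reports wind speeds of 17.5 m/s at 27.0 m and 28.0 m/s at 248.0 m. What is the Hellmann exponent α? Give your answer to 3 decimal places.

α ≈ 0.212

Power law: V₂/V₁ = (z₂/z₁)^α ⇒ α = ln(V₂/V₁) / ln(z₂/z₁)
α = ln(28.0/17.5) / ln(248.0/27.0) = ln(1.6000) / ln(9.1852)
  = 0.47000 / 2.21759 = 0.21194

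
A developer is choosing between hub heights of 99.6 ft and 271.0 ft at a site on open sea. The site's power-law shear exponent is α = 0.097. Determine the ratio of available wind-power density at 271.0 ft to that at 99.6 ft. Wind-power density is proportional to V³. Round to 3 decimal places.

1.338

Speed ratio: V_B/V_A = (z_B/z_A)^α = (271.0/99.6)^0.097 = (2.7209)^0.097 = 1.10196
Power-density ratio: P_B/P_A = (V_B/V_A)³ = (1.10196)³ = 1.33814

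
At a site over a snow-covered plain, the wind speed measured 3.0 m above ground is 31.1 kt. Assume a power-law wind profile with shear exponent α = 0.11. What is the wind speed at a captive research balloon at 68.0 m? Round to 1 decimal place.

43.8 kt

Power-law profile: V₂ = V₁ · (z₂/z₁)^α
V₂ = 31.1 × (68.0/3.0)^0.11 = 31.1 × (22.6667)^0.11
    = 31.1 × 1.4096 = 43.8382 kt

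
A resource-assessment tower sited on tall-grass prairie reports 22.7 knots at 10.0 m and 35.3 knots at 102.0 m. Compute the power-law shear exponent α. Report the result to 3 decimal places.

α ≈ 0.190

Power law: V₂/V₁ = (z₂/z₁)^α ⇒ α = ln(V₂/V₁) / ln(z₂/z₁)
α = ln(35.3/22.7) / ln(102.0/10.0) = ln(1.5551) / ln(10.2000)
  = 0.44152 / 2.32239 = 0.19011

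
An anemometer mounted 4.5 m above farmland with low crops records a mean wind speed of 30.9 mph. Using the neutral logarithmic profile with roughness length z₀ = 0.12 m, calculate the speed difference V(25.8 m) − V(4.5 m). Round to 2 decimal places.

14.89 mph

Log law: V₂ = V₁ · ln(z₂/z₀)/ln(z₁/z₀) = 30.9 × 5.3706/3.6243 = 45.7884 mph
ΔV = 45.7884 − 30.9 = 14.8884 mph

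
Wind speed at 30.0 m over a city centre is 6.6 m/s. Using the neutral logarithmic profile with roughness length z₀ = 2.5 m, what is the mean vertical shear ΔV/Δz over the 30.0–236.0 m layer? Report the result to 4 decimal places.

Log law: V₂ = V₁ · ln(z₂/z₀)/ln(z₁/z₀) = 6.6 × 4.5475/2.4849 = 12.0784 m/s
ΔV/Δz = (12.0784 − 6.6)/(236.0 − 30.0) = 5.4784/206.0000 = 0.02659 m/s/m

0.0266 m/s/m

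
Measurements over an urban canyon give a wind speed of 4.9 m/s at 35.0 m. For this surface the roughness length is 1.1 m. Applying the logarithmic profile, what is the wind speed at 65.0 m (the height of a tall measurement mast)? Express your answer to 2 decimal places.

Log law: V(z) ∝ ln(z/z₀), so V₂/V₁ = ln(z₂/z₀) / ln(z₁/z₀).
ln(65.0/1.1) = 4.0791, ln(35.0/1.1) = 3.4600
V₂ = 4.9 × 4.0791/3.4600 = 4.9 × 1.1789 = 5.7767 m/s

5.78 m/s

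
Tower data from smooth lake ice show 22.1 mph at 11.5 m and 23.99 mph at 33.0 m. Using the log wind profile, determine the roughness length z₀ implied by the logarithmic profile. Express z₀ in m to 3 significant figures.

Log law: V(z) ∝ ln(z/z₀). With r = V₁/V₂ = 22.1/23.99 = 0.92122,
r · ln(z₂/z₀) = ln(z₁/z₀) ⇒ ln z₀ = (ln z₁ − r·ln z₂)/(1 − r)
ln z₀ = (2.44235 − 0.92122×3.49651) / 0.07878 = -9.8841
z₀ = exp(-9.8841) = 0.00005098 m

z₀ ≈ 0.0000510 m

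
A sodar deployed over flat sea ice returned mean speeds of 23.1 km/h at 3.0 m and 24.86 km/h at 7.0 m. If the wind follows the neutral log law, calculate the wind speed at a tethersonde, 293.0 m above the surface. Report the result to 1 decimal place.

Log law: V ∝ ln(z/z₀). From the pair, with r = V₁/V₂ = 0.92920,
ln z₀ = (ln z₁ − r·ln z₂)/(1 − r) = (1.0986 − 0.92920×1.9459)/0.07080 = -10.0222 → z₀ = 0.00004440 m
V₃ = V₁ · ln(z₃/z₀)/ln(z₁/z₀) = 23.1 × 15.7023/11.1208 = 32.6168 km/h

32.6 km/h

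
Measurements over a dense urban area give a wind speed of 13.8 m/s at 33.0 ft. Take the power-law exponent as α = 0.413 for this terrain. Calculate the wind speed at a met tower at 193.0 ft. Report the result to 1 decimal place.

Power-law profile: V₂ = V₁ · (z₂/z₁)^α
V₂ = 13.8 × (193.0/33.0)^0.413 = 13.8 × (5.8485)^0.413
    = 13.8 × 2.0739 = 28.6199 m/s

28.6 m/s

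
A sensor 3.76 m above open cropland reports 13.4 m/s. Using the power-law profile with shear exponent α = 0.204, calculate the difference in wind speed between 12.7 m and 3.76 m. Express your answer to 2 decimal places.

3.78 m/s

Power law: V₂ = V₁ · (z₂/z₁)^α = 13.4 × (3.3777)^0.204 = 17.1768 m/s
ΔV = 17.1768 − 13.4 = 3.7768 m/s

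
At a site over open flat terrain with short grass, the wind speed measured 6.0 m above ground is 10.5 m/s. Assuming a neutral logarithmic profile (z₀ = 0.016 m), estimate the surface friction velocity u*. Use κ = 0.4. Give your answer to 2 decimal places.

Log law: V(z) = (u*/κ) · ln(z/z₀) ⇒ u* = κ · V / ln(z/z₀)
u* = 0.4 × 10.5 / ln(6.0/0.016) = 0.4 × 10.5 / 5.9269
   = 4.2000 / 5.9269 = 0.7086 m/s

u* ≈ 0.71 m/s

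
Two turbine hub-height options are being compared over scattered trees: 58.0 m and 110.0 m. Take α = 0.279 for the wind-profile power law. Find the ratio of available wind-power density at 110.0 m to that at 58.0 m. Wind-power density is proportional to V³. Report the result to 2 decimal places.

Speed ratio: V_B/V_A = (z_B/z_A)^α = (110.0/58.0)^0.279 = (1.8966)^0.279 = 1.19551
Power-density ratio: P_B/P_A = (V_B/V_A)³ = (1.19551)³ = 1.70866

1.71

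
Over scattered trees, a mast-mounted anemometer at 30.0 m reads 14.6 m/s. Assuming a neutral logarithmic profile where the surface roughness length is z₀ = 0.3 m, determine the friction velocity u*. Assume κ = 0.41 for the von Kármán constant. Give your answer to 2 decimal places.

u* ≈ 1.30 m/s

Log law: V(z) = (u*/κ) · ln(z/z₀) ⇒ u* = κ · V / ln(z/z₀)
u* = 0.41 × 14.6 / ln(30.0/0.3) = 0.41 × 14.6 / 4.6052
   = 5.9860 / 4.6052 = 1.2998 m/s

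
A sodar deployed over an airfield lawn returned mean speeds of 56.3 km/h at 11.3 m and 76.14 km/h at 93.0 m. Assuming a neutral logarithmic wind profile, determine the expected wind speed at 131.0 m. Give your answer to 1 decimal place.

Log law: V ∝ ln(z/z₀). From the pair, with r = V₁/V₂ = 0.73943,
ln z₀ = (ln z₁ − r·ln z₂)/(1 − r) = (2.4248 − 0.73943×4.5326)/0.26057 = -3.5565 → z₀ = 0.02854 m
V₃ = V₁ · ln(z₃/z₀)/ln(z₁/z₀) = 56.3 × 8.4317/5.9813 = 79.3648 km/h

79.4 km/h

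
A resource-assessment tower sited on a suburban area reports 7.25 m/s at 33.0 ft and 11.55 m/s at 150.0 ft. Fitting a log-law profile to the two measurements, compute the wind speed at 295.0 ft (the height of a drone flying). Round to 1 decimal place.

Log law: V ∝ ln(z/z₀). From the pair, with r = V₁/V₂ = 0.62771,
ln z₀ = (ln z₁ − r·ln z₂)/(1 − r) = (3.4965 − 0.62771×5.0106)/0.37229 = 0.9436 → z₀ = 2.569 ft
V₃ = V₁ · ln(z₃/z₀)/ln(z₁/z₀) = 7.25 × 4.7434/2.5529 = 13.4708 m/s

13.5 m/s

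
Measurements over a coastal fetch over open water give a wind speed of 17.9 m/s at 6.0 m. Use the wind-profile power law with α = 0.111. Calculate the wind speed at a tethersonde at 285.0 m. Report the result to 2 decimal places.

27.48 m/s

Power-law profile: V₂ = V₁ · (z₂/z₁)^α
V₂ = 17.9 × (285.0/6.0)^0.111 = 17.9 × (47.5000)^0.111
    = 17.9 × 1.5350 = 27.4768 m/s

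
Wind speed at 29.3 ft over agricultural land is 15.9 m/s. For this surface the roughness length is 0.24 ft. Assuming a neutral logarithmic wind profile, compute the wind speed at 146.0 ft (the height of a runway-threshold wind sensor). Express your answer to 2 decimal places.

21.21 m/s

Log law: V(z) ∝ ln(z/z₀), so V₂/V₁ = ln(z₂/z₀) / ln(z₁/z₀).
ln(146.0/0.24) = 6.4107, ln(29.3/0.24) = 4.8047
V₂ = 15.9 × 6.4107/4.8047 = 15.9 × 1.3343 = 21.2147 m/s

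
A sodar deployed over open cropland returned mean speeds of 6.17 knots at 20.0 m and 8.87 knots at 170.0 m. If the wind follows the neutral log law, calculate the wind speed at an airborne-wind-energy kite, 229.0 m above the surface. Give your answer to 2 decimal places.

9.25 knots

Log law: V ∝ ln(z/z₀). From the pair, with r = V₁/V₂ = 0.69560,
ln z₀ = (ln z₁ − r·ln z₂)/(1 − r) = (2.9957 − 0.69560×5.1358)/0.30440 = -1.8947 → z₀ = 0.1504 m
V₃ = V₁ · ln(z₃/z₀)/ln(z₁/z₀) = 6.17 × 7.3284/4.8904 = 9.2459 knots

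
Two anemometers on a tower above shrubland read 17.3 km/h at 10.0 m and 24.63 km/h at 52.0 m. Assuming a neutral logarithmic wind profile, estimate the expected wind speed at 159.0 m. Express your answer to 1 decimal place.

Log law: V ∝ ln(z/z₀). From the pair, with r = V₁/V₂ = 0.70240,
ln z₀ = (ln z₁ − r·ln z₂)/(1 − r) = (2.3026 − 0.70240×3.9512)/0.29760 = -1.5885 → z₀ = 0.2042 m
V₃ = V₁ · ln(z₃/z₀)/ln(z₁/z₀) = 17.3 × 6.6574/3.8911 = 29.5992 km/h

29.6 km/h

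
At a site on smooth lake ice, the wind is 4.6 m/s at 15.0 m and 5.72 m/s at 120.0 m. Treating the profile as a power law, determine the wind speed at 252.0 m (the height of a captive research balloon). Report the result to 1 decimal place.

6.2 m/s

First find α: α = ln(V₂/V₁)/ln(z₂/z₁) = ln(5.72/4.6)/ln(120.0/15.0) = 0.21791/2.07944 = 0.1048
Extrapolate from 120.0 m to 252.0 m: V₃ = 5.72 × (252.0/120.0)^0.1048 = 5.72 × 1.0809 = 6.1825 m/s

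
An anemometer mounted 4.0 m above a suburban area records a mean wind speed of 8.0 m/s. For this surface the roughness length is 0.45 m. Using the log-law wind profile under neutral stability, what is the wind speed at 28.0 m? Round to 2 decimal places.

Log law: V(z) ∝ ln(z/z₀), so V₂/V₁ = ln(z₂/z₀) / ln(z₁/z₀).
ln(28.0/0.45) = 4.1307, ln(4.0/0.45) = 2.1848
V₂ = 8.0 × 4.1307/2.1848 = 8.0 × 1.8907 = 15.1253 m/s

15.13 m/s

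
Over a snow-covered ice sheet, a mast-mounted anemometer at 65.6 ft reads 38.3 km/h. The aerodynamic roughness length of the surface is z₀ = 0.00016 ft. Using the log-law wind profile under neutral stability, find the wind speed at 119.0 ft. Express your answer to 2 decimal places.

Log law: V(z) ∝ ln(z/z₀), so V₂/V₁ = ln(z₂/z₀) / ln(z₁/z₀).
ln(119.0/0.00016) = 13.5195, ln(65.6/0.00016) = 12.9239
V₂ = 38.3 × 13.5195/12.9239 = 38.3 × 1.0461 = 40.0649 km/h

40.06 km/h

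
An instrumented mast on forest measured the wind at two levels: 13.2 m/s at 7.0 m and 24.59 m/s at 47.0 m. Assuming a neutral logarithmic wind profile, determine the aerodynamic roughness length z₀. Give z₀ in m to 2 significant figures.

Log law: V(z) ∝ ln(z/z₀). With r = V₁/V₂ = 13.2/24.59 = 0.53680,
r · ln(z₂/z₀) = ln(z₁/z₀) ⇒ ln z₀ = (ln z₁ − r·ln z₂)/(1 − r)
ln z₀ = (1.94591 − 0.53680×3.85015) / 0.46320 = -0.2609
z₀ = exp(-0.2609) = 0.7703 m

z₀ ≈ 0.77 m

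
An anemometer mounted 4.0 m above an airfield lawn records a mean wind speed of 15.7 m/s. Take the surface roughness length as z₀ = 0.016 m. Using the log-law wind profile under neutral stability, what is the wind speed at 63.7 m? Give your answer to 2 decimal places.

Log law: V(z) ∝ ln(z/z₀), so V₂/V₁ = ln(z₂/z₀) / ln(z₁/z₀).
ln(63.7/0.016) = 8.2894, ln(4.0/0.016) = 5.5215
V₂ = 15.7 × 8.2894/5.5215 = 15.7 × 1.5013 = 23.5704 m/s

23.57 m/s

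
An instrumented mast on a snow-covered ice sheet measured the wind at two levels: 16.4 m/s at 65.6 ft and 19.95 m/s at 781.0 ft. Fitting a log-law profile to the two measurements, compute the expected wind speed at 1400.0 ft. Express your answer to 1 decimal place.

Log law: V ∝ ln(z/z₀). From the pair, with r = V₁/V₂ = 0.82206,
ln z₀ = (ln z₁ − r·ln z₂)/(1 − r) = (4.1836 − 0.82206×6.6606)/0.17794 = -7.2595 → z₀ = 0.0007035 ft
V₃ = V₁ · ln(z₃/z₀)/ln(z₁/z₀) = 16.4 × 14.5037/11.4430 = 20.7865 m/s

20.8 m/s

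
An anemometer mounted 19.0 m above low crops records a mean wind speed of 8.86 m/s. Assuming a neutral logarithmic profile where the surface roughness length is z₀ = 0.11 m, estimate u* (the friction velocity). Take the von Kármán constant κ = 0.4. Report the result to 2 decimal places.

u* ≈ 0.69 m/s

Log law: V(z) = (u*/κ) · ln(z/z₀) ⇒ u* = κ · V / ln(z/z₀)
u* = 0.4 × 8.86 / ln(19.0/0.11) = 0.4 × 8.86 / 5.1517
   = 3.5440 / 5.1517 = 0.6879 m/s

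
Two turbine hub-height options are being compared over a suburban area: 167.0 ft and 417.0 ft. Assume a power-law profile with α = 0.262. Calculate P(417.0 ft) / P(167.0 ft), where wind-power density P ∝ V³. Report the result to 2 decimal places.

2.05

Speed ratio: V_B/V_A = (z_B/z_A)^α = (417.0/167.0)^0.262 = (2.4970)^0.262 = 1.27094
Power-density ratio: P_B/P_A = (V_B/V_A)³ = (1.27094)³ = 2.05292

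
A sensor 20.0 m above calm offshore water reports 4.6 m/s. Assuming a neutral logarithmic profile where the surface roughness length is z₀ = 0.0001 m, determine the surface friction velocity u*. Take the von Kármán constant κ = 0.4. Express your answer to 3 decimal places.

Log law: V(z) = (u*/κ) · ln(z/z₀) ⇒ u* = κ · V / ln(z/z₀)
u* = 0.4 × 4.6 / ln(20.0/0.0001) = 0.4 × 4.6 / 12.2061
   = 1.8400 / 12.2061 = 0.1507 m/s

u* ≈ 0.151 m/s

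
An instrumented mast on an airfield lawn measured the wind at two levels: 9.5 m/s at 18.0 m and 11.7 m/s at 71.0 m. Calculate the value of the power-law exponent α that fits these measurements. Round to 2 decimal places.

Power law: V₂/V₁ = (z₂/z₁)^α ⇒ α = ln(V₂/V₁) / ln(z₂/z₁)
α = ln(11.7/9.5) / ln(71.0/18.0) = ln(1.2316) / ln(3.9444)
  = 0.20830 / 1.37231 = 0.15179

α ≈ 0.15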